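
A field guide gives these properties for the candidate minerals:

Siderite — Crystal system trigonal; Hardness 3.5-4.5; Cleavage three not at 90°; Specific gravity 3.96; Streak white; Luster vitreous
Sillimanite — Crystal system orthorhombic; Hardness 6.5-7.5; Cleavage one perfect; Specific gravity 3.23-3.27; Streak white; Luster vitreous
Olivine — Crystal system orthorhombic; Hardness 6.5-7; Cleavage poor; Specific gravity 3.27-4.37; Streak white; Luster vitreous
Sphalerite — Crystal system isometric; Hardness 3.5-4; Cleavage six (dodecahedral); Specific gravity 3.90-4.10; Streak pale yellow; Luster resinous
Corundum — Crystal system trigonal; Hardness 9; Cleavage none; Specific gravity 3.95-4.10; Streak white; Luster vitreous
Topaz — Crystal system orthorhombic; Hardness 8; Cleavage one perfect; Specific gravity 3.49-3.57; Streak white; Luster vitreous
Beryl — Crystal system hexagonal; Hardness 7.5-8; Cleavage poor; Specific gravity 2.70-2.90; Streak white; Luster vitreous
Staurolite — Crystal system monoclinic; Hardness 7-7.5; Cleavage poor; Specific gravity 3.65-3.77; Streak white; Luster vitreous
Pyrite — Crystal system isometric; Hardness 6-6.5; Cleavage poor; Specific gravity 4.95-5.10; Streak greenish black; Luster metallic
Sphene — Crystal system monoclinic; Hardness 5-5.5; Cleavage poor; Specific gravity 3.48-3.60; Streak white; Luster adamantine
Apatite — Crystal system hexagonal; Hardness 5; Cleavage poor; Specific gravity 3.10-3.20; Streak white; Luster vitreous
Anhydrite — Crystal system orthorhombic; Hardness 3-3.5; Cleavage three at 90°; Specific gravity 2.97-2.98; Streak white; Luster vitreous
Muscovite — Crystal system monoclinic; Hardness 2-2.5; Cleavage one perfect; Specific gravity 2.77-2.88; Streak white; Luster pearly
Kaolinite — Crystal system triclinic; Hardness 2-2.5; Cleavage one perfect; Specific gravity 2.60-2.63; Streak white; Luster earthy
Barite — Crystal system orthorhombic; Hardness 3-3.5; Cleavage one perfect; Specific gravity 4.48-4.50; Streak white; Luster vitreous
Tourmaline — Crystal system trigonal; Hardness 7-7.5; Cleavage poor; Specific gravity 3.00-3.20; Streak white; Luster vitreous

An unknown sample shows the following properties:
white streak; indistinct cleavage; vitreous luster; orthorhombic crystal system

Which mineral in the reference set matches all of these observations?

Olivine

White streak rules out Sphalerite, Pyrite.
Indistinct cleavage — narrows the field to Olivine, Beryl, Staurolite, Sphene, Apatite, Tourmaline.
Vitreous luster eliminates Sphene.
Orthorhombic crystal system — leaves Olivine.
Only Olivine satisfies all observations.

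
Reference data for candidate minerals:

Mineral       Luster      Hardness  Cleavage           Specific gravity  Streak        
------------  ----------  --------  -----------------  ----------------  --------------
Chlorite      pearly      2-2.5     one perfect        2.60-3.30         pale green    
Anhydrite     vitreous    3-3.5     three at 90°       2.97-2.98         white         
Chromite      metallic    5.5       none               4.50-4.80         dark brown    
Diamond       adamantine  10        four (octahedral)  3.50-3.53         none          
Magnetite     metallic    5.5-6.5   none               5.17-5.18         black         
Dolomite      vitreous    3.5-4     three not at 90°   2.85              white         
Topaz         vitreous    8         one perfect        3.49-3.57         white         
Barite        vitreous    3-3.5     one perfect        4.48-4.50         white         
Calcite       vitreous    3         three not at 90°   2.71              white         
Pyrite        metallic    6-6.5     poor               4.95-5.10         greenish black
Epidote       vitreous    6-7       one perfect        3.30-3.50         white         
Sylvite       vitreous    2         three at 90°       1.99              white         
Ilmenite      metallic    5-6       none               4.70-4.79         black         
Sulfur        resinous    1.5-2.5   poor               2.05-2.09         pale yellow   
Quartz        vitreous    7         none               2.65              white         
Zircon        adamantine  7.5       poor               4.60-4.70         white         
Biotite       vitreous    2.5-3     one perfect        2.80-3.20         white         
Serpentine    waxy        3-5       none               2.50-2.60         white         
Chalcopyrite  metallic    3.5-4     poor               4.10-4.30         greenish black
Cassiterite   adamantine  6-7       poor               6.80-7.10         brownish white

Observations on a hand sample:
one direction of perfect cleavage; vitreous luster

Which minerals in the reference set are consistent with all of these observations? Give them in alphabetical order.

Barite, Biotite, Epidote, Topaz

One direction of perfect cleavage: narrows the field to Chlorite, Topaz, Barite, Epidote, Biotite.
Vitreous luster rules out Chlorite.
Remaining candidates: Barite, Biotite, Epidote, Topaz.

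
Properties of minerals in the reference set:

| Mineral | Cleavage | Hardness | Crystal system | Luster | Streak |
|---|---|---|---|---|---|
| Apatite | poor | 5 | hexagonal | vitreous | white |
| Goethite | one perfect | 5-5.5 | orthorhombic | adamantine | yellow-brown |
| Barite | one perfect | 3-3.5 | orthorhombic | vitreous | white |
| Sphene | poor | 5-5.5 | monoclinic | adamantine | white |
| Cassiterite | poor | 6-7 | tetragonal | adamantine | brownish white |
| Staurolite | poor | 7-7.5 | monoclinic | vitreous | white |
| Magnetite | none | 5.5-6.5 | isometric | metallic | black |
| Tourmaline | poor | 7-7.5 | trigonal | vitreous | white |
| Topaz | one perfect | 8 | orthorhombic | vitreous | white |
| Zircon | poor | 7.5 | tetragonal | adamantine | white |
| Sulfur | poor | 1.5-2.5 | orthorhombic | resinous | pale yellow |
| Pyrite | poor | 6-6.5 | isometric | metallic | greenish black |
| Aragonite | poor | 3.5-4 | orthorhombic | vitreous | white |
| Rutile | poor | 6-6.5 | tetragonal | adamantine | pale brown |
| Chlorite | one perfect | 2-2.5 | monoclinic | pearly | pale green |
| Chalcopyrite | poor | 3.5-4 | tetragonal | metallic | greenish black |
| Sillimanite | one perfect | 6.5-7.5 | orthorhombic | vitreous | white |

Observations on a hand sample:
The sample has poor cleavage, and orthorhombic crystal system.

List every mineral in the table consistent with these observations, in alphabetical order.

Aragonite, Sulfur

Poor cleavage eliminates Goethite, Barite, Magnetite, Topaz, Chlorite, Sillimanite.
Orthorhombic crystal system — only Sulfur, Aragonite remain.
The minerals that satisfy all observations are Aragonite, Sulfur.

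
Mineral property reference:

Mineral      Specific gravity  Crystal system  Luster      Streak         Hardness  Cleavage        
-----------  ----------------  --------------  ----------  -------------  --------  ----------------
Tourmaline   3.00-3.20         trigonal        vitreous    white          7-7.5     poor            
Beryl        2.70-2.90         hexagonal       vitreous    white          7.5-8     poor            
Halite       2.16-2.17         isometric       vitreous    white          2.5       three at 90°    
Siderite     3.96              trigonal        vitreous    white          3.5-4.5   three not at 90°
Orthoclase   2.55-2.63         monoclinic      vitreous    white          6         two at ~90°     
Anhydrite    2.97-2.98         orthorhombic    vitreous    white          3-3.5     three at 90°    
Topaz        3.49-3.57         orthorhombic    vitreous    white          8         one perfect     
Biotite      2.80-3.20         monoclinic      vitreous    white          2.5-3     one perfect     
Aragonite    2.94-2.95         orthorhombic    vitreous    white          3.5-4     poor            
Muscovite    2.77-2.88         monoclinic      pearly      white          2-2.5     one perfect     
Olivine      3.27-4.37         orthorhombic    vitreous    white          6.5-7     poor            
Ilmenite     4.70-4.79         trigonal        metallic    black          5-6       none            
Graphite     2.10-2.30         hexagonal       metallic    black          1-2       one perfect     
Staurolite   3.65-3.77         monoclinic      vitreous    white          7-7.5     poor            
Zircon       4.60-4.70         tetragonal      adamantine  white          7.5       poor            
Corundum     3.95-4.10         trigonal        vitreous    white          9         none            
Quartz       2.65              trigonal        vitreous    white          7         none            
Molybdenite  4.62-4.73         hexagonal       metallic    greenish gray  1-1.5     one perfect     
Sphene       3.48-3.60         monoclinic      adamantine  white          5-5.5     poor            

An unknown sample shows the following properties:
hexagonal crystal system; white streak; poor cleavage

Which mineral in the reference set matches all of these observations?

Hexagonal crystal system: narrows the field to Beryl, Graphite, Molybdenite.
White streak: Beryl remains.
Poor cleavage: no further eliminations.
Only Beryl satisfies all observations.

Beryl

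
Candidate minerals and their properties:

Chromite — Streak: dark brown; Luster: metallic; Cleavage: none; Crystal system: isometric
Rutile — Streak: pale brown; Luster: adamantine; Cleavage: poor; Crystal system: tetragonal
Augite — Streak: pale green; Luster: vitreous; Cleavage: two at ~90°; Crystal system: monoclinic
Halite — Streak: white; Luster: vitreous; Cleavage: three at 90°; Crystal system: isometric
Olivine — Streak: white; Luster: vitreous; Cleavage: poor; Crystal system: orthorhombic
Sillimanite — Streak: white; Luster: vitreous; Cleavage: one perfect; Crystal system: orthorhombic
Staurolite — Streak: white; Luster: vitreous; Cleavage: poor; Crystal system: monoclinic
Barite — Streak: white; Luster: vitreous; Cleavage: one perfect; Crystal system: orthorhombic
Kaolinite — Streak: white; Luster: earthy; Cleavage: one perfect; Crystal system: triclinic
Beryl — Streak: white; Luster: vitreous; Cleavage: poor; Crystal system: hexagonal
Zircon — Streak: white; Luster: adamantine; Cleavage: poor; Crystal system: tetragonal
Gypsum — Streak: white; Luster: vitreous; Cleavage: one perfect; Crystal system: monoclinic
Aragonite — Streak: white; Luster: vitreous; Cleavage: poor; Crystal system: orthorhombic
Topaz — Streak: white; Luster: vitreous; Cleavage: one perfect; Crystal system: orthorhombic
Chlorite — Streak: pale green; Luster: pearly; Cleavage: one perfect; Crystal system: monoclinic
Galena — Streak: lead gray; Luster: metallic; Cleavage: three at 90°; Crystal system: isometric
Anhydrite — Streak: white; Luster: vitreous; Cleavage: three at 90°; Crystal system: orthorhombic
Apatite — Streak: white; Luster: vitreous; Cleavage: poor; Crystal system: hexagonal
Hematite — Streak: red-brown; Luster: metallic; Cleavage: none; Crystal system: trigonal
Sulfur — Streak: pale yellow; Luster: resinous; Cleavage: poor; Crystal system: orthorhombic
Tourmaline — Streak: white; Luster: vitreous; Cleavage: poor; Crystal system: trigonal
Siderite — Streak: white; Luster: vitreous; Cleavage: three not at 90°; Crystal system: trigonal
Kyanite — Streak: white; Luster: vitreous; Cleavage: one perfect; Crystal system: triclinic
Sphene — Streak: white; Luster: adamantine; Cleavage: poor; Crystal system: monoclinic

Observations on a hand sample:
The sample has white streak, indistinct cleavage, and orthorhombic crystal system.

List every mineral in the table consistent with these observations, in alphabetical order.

White streak: Halite, Olivine, Sillimanite, Staurolite, Barite, Kaolinite, Beryl, Zircon, Gypsum, Aragonite, Topaz, Anhydrite, Apatite, Tourmaline, Siderite, Kyanite, Sphene remain.
Indistinct cleavage: Olivine, Staurolite, Beryl, Zircon, Aragonite, Apatite, Tourmaline, Sphene remain.
Orthorhombic crystal system: only Olivine, Aragonite remain.
Consistent with every observation: Aragonite, Olivine.

Aragonite, Olivine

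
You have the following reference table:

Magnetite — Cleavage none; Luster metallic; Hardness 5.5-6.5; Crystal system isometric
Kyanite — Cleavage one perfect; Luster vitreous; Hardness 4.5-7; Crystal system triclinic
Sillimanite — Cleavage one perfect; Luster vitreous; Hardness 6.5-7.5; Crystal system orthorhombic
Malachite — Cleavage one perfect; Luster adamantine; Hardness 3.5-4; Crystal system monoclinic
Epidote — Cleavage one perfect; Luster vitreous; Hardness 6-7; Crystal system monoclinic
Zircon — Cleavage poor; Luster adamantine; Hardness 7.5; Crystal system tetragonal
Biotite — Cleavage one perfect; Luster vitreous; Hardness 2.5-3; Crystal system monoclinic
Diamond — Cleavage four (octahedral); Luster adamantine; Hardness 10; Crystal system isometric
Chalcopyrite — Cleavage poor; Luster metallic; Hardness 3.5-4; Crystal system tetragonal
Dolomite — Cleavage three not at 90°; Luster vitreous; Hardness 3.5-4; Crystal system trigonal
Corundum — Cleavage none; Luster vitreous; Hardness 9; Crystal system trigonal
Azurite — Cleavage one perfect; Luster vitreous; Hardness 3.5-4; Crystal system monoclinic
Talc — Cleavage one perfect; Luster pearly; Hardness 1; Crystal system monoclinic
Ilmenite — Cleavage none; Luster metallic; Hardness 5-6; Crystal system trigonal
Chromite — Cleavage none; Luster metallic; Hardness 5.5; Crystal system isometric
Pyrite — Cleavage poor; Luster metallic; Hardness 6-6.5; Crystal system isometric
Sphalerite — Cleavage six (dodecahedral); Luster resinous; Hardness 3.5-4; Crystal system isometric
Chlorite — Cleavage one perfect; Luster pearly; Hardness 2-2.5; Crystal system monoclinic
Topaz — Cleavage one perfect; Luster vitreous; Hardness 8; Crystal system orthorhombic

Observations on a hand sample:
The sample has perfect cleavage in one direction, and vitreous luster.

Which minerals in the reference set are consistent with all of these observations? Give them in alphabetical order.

Azurite, Biotite, Epidote, Kyanite, Sillimanite, Topaz

Perfect cleavage in one direction: Kyanite, Sillimanite, Malachite, Epidote, Biotite, Azurite, Talc, Chlorite, Topaz remain.
Vitreous luster eliminates Malachite, Talc, Chlorite.
The minerals that satisfy all observations are Azurite, Biotite, Epidote, Kyanite, Sillimanite, Topaz.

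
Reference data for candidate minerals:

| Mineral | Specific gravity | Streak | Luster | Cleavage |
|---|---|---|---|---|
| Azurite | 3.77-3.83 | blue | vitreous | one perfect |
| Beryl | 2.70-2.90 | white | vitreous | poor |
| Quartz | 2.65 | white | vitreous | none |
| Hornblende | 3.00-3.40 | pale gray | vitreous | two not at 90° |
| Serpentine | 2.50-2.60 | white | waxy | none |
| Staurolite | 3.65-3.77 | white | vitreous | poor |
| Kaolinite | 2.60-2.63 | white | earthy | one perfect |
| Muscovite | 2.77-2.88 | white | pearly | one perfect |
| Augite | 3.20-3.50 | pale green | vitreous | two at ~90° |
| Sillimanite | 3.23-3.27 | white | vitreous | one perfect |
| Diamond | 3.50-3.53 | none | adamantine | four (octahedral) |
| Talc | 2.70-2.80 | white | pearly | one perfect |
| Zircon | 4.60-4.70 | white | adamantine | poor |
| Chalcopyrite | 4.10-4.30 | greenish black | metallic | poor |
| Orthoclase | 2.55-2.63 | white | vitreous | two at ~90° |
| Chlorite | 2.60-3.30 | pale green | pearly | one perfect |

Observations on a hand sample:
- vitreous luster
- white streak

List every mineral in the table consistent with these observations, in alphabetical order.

Vitreous luster — Azurite, Beryl, Quartz, Hornblende, Staurolite, Augite, Sillimanite, Orthoclase remain.
White streak eliminates Azurite, Hornblende, Augite.
The minerals that satisfy all observations are Beryl, Orthoclase, Quartz, Sillimanite, Staurolite.

Beryl, Orthoclase, Quartz, Sillimanite, Staurolite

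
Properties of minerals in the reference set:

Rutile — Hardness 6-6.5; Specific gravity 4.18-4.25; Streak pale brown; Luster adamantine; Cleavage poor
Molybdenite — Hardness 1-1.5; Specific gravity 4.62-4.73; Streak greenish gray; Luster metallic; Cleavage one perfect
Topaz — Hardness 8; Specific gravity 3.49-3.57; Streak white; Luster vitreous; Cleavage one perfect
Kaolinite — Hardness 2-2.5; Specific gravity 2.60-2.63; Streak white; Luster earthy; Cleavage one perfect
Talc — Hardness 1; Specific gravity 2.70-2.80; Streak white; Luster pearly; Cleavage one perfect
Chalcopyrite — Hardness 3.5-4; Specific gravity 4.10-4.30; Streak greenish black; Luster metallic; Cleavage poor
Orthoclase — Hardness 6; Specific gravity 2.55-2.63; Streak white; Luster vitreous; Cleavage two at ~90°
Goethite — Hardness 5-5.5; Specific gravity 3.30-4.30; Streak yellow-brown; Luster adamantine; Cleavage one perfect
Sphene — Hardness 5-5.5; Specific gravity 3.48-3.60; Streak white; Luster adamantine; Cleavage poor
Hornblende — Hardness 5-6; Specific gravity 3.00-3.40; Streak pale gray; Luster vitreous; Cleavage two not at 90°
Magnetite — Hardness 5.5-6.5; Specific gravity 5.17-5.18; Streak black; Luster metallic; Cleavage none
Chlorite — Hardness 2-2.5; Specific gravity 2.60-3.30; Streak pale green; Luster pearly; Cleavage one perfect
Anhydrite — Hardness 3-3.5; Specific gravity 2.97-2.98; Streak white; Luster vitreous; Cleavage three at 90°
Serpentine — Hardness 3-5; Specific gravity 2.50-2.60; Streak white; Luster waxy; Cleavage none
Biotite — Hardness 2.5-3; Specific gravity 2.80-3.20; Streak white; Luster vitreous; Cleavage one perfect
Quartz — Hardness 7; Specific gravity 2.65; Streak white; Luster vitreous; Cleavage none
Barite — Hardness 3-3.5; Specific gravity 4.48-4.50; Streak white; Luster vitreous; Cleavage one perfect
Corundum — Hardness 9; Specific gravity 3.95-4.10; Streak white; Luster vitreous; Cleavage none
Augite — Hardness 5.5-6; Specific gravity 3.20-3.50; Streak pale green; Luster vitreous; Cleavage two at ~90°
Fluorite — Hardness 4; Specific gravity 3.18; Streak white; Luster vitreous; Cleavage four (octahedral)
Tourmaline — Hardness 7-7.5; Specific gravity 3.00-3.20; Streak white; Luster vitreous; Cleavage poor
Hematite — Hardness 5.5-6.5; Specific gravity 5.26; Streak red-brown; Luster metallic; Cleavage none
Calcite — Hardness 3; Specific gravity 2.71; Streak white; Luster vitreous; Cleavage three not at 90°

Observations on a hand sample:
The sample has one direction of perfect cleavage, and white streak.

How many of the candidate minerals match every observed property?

5

One direction of perfect cleavage — narrows the field to Molybdenite, Topaz, Kaolinite, Talc, Goethite, Chlorite, Biotite, Barite.
White streak excludes Molybdenite, Goethite, Chlorite.
Remaining candidates: Barite, Biotite, Kaolinite, Talc, Topaz.
That is 5 minerals.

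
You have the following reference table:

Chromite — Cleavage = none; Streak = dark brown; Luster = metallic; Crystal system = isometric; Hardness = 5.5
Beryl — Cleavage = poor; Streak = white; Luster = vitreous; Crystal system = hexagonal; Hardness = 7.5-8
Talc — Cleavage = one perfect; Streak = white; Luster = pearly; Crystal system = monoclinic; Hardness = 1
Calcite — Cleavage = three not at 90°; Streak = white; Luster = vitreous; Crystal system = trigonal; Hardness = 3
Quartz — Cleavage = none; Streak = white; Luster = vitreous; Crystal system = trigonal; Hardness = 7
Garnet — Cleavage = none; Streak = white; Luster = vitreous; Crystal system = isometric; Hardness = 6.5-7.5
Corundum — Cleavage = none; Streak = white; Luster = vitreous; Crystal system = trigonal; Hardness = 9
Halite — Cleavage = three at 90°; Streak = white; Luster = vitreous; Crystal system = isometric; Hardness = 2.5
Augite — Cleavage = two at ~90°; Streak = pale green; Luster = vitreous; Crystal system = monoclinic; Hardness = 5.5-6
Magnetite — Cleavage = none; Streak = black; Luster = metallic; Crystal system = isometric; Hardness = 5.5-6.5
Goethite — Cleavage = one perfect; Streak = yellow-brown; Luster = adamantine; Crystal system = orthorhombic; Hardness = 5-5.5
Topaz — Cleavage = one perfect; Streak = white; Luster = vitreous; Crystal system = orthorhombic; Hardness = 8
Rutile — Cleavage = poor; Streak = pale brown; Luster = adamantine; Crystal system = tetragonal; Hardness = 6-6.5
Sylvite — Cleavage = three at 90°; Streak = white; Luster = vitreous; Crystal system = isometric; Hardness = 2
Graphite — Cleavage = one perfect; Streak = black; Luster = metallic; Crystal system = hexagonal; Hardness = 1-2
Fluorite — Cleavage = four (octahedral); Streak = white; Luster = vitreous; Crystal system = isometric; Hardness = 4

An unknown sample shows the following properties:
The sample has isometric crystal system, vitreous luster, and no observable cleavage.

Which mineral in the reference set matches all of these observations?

Isometric crystal system — narrows the field to Chromite, Garnet, Halite, Magnetite, Sylvite, Fluorite.
Vitreous luster eliminates Chromite, Magnetite.
No observable cleavage — narrows the field to Garnet.
Garnet is the sole remaining match.

Garnet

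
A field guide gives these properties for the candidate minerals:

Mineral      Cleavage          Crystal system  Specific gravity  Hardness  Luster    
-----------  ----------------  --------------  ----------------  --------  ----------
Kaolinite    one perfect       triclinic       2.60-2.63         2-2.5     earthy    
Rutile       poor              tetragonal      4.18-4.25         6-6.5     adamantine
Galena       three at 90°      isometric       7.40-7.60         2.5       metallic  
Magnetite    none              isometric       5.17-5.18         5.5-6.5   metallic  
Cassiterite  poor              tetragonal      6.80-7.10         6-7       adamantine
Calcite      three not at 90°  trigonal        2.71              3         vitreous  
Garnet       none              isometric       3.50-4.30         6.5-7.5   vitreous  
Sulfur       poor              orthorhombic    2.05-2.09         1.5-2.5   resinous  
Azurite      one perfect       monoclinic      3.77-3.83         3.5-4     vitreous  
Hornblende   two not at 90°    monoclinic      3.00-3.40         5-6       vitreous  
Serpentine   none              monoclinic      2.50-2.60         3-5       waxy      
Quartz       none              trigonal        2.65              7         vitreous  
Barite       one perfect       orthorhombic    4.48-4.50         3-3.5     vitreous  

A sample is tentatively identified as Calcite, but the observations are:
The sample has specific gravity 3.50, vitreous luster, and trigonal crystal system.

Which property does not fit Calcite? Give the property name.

Specific gravity 3.50: Calcite has SG 2.71 — inconsistent.
Vitreous luster: Calcite has vitreous luster — consistent.
Trigonal crystal system: Calcite has trigonal system — consistent.
Only the specific gravity is inconsistent.

specific gravity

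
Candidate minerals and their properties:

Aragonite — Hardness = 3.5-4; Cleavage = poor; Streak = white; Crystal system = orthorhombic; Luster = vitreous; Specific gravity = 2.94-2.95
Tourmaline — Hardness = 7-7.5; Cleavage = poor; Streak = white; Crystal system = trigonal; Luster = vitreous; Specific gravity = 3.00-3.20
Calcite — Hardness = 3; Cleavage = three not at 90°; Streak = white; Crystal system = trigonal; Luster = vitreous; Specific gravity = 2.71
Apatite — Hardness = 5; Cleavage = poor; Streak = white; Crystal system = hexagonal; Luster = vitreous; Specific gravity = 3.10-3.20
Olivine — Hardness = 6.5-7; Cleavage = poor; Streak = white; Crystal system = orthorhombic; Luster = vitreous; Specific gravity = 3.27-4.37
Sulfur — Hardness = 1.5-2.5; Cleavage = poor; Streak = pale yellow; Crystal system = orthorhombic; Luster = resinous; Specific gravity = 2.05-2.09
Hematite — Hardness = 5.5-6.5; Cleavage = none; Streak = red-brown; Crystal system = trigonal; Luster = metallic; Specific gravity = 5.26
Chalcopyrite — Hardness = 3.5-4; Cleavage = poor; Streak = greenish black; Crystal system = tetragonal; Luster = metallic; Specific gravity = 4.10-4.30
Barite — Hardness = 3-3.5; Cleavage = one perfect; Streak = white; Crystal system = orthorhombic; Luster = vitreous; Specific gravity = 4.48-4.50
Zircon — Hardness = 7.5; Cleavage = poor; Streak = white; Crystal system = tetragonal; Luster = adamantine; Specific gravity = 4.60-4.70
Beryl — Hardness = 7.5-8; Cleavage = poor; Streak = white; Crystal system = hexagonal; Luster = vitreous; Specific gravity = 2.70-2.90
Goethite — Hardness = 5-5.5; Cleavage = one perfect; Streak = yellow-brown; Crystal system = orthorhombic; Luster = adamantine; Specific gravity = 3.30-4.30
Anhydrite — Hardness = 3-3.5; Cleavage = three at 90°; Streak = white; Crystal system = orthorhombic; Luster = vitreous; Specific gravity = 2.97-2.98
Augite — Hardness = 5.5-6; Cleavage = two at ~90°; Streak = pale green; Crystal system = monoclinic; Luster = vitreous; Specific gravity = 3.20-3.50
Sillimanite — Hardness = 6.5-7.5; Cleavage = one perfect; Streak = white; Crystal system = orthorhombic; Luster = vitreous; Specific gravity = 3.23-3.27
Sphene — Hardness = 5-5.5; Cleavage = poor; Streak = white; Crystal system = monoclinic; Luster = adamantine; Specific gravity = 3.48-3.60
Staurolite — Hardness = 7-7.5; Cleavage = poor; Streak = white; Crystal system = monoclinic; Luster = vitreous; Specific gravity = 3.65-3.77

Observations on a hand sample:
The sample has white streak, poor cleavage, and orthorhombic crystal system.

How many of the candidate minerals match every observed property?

White streak rules out Sulfur, Hematite, Chalcopyrite, Goethite, Augite.
Poor cleavage eliminates Calcite, Barite, Anhydrite, Sillimanite.
Orthorhombic crystal system — only Aragonite, Olivine remain.
The minerals that satisfy all observations are Aragonite, Olivine.
That is 2 minerals.

2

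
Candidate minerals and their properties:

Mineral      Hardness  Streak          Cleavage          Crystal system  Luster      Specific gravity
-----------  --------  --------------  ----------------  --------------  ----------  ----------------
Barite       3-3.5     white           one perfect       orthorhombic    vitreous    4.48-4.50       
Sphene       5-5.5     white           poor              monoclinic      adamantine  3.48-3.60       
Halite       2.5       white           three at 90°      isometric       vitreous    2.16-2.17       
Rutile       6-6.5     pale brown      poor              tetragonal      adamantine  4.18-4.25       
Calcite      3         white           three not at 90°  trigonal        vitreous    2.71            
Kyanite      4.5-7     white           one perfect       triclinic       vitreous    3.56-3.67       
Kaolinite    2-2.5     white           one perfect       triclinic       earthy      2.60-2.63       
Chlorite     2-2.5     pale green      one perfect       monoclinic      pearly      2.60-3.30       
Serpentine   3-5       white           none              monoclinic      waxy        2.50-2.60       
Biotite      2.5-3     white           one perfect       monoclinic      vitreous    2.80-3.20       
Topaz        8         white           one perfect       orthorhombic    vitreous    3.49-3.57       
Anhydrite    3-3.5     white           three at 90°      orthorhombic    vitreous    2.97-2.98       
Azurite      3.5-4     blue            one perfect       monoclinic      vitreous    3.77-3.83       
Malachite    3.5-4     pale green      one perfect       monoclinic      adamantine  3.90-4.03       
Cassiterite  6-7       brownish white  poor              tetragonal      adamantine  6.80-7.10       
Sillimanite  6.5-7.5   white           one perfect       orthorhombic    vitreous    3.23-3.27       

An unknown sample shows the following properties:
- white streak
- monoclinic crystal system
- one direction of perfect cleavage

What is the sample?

White streak is inconsistent with Rutile, Chlorite, Azurite, Malachite, Cassiterite.
Monoclinic crystal system — narrows the field to Sphene, Serpentine, Biotite.
One direction of perfect cleavage — narrows the field to Biotite.
The only mineral consistent with every observation is Biotite.

Biotite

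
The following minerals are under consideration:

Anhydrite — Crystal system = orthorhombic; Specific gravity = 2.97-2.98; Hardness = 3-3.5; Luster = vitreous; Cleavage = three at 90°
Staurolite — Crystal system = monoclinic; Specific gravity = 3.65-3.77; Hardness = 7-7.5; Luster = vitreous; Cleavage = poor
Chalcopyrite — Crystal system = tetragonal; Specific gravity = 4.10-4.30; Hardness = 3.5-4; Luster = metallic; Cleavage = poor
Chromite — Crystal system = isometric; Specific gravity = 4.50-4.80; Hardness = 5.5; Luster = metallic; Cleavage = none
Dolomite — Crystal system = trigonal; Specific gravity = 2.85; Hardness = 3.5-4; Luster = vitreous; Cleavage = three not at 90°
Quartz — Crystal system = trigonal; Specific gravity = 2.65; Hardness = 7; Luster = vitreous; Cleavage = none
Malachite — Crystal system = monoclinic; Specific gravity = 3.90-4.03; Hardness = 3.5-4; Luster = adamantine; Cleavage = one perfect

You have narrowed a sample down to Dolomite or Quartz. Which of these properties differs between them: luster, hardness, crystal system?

Luster: both vitreous — shared.
Hardness: Dolomite 3.5-4, Quartz 7 — distinct.
Crystal system: both trigonal — shared.
Of the listed properties, hardness is the one that separates them.

hardness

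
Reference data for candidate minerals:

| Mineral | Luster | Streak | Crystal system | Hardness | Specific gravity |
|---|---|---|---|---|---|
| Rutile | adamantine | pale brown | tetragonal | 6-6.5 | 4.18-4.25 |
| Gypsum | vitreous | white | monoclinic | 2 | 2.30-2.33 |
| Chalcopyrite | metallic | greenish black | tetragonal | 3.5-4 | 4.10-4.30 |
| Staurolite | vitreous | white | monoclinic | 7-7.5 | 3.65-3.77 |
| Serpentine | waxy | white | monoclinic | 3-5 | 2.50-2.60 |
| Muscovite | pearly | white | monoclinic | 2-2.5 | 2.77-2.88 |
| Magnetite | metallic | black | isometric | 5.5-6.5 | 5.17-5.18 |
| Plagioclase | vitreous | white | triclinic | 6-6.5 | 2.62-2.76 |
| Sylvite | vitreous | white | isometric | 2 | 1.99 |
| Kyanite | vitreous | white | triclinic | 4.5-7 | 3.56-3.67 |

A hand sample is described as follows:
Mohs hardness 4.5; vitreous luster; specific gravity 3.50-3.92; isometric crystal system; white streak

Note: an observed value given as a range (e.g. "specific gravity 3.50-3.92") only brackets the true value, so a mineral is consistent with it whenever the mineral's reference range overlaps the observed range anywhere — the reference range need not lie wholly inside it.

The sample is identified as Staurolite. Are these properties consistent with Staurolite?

Inconsistent

Mohs hardness 4.5 — Staurolite has hardness 7-7.5; inconsistent.
Vitreous luster — matches Staurolite (vitreous luster).
Specific gravity 3.50-3.92 — matches Staurolite (SG 3.65-3.77).
Isometric crystal system — Staurolite has monoclinic system; inconsistent.
White streak — matches Staurolite (white streak).
2 of the observed properties are inconsistent with Staurolite.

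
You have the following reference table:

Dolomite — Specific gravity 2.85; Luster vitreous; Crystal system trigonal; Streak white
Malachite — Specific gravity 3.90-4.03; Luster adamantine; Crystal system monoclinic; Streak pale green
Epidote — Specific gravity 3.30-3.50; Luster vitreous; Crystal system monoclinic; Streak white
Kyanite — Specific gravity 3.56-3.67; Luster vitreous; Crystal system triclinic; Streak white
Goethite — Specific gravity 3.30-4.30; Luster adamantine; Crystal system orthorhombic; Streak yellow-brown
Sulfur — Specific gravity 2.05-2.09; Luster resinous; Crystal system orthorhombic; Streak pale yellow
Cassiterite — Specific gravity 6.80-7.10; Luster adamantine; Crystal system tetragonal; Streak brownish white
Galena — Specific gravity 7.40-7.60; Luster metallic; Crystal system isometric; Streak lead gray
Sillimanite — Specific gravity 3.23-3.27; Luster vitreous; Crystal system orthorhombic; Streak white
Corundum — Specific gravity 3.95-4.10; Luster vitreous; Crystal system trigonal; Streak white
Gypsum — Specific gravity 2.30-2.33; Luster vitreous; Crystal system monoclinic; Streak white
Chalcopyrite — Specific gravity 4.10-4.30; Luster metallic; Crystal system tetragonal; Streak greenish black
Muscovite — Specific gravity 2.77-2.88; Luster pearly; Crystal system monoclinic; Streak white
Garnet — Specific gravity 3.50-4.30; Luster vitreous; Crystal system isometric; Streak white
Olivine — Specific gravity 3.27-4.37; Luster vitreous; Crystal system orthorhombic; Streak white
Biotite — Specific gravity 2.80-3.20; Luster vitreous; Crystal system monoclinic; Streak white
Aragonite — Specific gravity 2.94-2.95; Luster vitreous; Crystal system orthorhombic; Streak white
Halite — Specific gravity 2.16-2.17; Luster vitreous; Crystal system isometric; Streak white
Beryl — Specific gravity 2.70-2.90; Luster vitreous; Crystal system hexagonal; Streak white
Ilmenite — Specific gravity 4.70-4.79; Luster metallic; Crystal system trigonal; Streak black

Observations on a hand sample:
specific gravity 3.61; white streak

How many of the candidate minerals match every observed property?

Specific gravity 3.61 — leaves Kyanite, Goethite, Garnet, Olivine.
White streak eliminates Goethite.
The minerals that satisfy all observations are Garnet, Kyanite, Olivine.
That is 3 minerals.

3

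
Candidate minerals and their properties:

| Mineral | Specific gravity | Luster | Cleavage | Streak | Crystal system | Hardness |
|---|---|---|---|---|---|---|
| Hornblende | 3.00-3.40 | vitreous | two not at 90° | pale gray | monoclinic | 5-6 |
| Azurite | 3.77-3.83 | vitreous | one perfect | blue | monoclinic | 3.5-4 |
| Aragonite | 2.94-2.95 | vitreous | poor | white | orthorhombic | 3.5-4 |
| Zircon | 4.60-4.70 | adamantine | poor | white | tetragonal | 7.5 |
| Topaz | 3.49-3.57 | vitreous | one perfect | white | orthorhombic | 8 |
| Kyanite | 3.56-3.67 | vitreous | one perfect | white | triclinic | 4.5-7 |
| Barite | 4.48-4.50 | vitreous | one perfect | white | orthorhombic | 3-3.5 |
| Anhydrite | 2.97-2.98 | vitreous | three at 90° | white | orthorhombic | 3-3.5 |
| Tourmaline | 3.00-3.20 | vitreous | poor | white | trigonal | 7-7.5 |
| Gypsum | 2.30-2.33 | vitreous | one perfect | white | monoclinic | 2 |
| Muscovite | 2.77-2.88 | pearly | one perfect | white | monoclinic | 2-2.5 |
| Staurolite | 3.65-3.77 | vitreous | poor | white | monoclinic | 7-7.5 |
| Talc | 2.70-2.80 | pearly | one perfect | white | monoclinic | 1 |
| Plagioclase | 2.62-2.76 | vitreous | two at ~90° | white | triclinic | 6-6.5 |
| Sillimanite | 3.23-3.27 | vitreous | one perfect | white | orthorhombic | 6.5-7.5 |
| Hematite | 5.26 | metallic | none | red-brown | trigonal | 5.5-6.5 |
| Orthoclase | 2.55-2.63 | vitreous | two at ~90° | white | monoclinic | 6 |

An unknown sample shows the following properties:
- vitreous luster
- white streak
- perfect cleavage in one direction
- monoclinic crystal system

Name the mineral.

Vitreous luster rules out Zircon, Muscovite, Talc, Hematite.
White streak is inconsistent with Hornblende, Azurite.
Perfect cleavage in one direction: Topaz, Kyanite, Barite, Gypsum, Sillimanite remain.
Monoclinic crystal system: narrows the field to Gypsum.
Gypsum is the sole remaining match.

Gypsum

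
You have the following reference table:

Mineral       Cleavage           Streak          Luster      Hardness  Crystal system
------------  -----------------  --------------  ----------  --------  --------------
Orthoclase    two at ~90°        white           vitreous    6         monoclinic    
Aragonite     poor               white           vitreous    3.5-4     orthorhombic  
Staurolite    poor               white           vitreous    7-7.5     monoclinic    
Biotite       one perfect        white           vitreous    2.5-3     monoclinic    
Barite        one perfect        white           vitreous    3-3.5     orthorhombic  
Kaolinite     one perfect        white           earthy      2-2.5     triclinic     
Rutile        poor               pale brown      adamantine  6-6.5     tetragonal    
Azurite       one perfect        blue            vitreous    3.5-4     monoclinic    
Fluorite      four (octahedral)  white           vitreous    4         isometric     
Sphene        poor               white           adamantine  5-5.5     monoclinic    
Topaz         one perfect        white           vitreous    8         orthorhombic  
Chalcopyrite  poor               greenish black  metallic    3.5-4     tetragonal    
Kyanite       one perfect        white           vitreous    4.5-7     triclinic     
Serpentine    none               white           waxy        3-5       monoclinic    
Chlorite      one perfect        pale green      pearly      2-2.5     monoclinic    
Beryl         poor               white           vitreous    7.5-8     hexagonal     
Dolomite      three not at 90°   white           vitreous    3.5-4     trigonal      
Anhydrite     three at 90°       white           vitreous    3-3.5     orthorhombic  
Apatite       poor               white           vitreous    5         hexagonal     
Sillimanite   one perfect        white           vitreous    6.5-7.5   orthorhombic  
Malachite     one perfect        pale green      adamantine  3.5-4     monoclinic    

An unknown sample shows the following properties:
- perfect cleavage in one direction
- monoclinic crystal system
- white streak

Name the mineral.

Biotite

Perfect cleavage in one direction: narrows the field to Biotite, Barite, Kaolinite, Azurite, Topaz, Kyanite, Chlorite, Sillimanite, Malachite.
Monoclinic crystal system: narrows the field to Biotite, Azurite, Chlorite, Malachite.
White streak: only Biotite remains.
Only Biotite satisfies all observations.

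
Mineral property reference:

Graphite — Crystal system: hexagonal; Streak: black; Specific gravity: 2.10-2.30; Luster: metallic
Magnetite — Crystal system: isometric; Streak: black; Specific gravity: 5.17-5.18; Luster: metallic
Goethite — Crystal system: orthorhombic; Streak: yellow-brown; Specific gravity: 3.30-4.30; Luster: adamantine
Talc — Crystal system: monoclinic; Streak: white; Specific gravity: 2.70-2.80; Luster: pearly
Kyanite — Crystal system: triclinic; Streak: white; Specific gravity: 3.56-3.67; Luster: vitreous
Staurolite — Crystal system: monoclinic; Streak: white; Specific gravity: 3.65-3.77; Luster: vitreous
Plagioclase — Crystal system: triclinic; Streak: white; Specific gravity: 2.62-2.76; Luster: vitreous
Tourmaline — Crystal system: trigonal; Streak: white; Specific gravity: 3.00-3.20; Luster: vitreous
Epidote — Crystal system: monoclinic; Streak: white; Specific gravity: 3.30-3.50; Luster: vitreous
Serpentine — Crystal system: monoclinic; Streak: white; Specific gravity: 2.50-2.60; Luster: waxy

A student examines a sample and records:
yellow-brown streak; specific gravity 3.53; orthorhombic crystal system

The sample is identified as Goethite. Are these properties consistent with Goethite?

Yes

Yellow-brown streak — fits Goethite (yellow-brown streak).
Specific gravity 3.53 — fits Goethite (SG 3.30-4.30).
Orthorhombic crystal system — fits Goethite (orthorhombic system).
Every observed property is compatible with the reference values for Goethite.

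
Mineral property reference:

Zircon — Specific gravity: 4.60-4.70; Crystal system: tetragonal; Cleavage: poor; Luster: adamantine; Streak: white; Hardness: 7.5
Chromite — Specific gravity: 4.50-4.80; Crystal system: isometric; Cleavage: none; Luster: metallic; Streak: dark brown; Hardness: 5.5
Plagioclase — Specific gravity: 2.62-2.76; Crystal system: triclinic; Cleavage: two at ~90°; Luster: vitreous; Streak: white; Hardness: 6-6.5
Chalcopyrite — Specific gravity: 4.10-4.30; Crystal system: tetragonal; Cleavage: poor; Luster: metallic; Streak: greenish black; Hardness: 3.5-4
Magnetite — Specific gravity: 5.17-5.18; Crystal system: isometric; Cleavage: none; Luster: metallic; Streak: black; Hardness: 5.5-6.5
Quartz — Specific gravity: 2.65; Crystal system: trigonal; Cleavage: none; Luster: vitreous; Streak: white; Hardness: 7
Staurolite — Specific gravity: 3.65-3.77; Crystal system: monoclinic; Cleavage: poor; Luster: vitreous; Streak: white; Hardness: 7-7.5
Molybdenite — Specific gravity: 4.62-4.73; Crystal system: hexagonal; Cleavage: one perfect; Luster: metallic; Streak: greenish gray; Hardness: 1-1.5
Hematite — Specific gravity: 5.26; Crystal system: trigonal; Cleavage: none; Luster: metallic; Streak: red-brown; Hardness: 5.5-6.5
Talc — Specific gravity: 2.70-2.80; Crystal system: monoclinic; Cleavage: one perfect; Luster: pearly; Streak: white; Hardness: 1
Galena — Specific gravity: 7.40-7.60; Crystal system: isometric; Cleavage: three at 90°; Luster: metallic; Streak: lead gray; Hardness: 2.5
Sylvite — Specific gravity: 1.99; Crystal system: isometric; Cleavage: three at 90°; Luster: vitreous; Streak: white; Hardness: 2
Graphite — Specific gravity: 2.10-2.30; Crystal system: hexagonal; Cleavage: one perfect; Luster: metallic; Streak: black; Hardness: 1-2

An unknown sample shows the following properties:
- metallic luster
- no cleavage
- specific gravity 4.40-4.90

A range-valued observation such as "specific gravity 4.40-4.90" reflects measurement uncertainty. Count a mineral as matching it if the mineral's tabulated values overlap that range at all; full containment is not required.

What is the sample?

Chromite

Metallic luster excludes Zircon, Plagioclase, Quartz, Staurolite, Talc, Sylvite.
No cleavage: only Chromite, Magnetite, Hematite remain.
Specific gravity 4.40-4.90: leaves Chromite.
Chromite is the sole remaining match.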